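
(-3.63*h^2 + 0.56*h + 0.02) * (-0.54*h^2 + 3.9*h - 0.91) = 1.9602*h^4 - 14.4594*h^3 + 5.4765*h^2 - 0.4316*h - 0.0182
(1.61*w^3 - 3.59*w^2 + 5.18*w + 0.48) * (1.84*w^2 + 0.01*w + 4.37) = 2.9624*w^5 - 6.5895*w^4 + 16.531*w^3 - 14.7533*w^2 + 22.6414*w + 2.0976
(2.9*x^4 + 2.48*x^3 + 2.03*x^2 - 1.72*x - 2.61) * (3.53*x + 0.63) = 10.237*x^5 + 10.5814*x^4 + 8.7283*x^3 - 4.7927*x^2 - 10.2969*x - 1.6443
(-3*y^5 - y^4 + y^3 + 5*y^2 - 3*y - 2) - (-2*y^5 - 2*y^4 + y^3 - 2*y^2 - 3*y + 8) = -y^5 + y^4 + 7*y^2 - 10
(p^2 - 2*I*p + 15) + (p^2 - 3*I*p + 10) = 2*p^2 - 5*I*p + 25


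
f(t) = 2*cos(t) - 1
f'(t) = -2*sin(t)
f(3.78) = -2.61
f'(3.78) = 1.19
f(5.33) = 0.16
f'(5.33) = 1.63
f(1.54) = -0.94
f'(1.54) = -2.00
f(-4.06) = -2.21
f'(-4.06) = -1.59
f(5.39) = 0.25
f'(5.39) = 1.56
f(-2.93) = -2.96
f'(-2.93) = 0.42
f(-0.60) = 0.65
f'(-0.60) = 1.13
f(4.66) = -1.10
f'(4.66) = 2.00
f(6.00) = 0.92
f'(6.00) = 0.56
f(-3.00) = -2.98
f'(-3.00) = 0.28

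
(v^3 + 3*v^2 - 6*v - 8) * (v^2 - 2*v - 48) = v^5 + v^4 - 60*v^3 - 140*v^2 + 304*v + 384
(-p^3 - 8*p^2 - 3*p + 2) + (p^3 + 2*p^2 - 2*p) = -6*p^2 - 5*p + 2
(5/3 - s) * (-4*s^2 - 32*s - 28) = 4*s^3 + 76*s^2/3 - 76*s/3 - 140/3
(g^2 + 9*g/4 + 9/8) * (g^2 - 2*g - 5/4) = g^4 + g^3/4 - 37*g^2/8 - 81*g/16 - 45/32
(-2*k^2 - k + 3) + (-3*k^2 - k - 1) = -5*k^2 - 2*k + 2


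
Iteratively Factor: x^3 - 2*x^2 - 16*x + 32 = (x - 2)*(x^2 - 16) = (x - 4)*(x - 2)*(x + 4)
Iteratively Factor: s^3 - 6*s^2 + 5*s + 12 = (s - 4)*(s^2 - 2*s - 3) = (s - 4)*(s - 3)*(s + 1)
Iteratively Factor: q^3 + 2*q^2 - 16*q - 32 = (q + 4)*(q^2 - 2*q - 8) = (q - 4)*(q + 4)*(q + 2)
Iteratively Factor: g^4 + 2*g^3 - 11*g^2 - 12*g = (g - 3)*(g^3 + 5*g^2 + 4*g) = (g - 3)*(g + 4)*(g^2 + g) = (g - 3)*(g + 1)*(g + 4)*(g)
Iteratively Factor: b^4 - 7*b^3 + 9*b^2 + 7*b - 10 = (b - 5)*(b^3 - 2*b^2 - b + 2) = (b - 5)*(b - 2)*(b^2 - 1) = (b - 5)*(b - 2)*(b + 1)*(b - 1)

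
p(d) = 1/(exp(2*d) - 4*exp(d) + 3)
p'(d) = (-2*exp(2*d) + 4*exp(d))/(exp(2*d) - 4*exp(d) + 3)^2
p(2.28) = 0.02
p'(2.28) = -0.04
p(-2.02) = 0.40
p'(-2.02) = 0.08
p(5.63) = 0.00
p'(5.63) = -0.00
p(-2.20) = 0.39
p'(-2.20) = 0.06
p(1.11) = 14.31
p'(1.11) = -1284.83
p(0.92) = -1.35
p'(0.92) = -4.66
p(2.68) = 0.01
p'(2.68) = -0.01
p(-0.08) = 6.26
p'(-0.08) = 77.98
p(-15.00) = 0.33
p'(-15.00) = 0.00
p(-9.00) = 0.33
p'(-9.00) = 0.00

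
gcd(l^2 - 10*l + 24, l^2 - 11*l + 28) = l - 4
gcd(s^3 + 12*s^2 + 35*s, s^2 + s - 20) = s + 5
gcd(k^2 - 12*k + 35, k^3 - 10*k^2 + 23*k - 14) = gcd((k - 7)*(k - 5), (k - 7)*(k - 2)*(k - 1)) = k - 7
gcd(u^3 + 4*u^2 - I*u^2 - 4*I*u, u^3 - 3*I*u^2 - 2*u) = u^2 - I*u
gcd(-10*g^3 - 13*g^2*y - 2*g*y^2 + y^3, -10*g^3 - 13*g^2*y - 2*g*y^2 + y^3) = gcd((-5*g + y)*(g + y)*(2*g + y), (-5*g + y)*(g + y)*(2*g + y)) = -10*g^3 - 13*g^2*y - 2*g*y^2 + y^3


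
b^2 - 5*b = b*(b - 5)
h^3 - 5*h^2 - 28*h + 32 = (h - 8)*(h - 1)*(h + 4)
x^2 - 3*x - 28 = (x - 7)*(x + 4)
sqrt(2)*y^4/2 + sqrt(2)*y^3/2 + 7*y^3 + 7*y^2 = y^2*(y + 7*sqrt(2))*(sqrt(2)*y/2 + sqrt(2)/2)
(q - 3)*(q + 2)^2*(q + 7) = q^4 + 8*q^3 - q^2 - 68*q - 84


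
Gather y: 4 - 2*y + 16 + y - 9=11 - y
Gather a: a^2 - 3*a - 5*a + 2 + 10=a^2 - 8*a + 12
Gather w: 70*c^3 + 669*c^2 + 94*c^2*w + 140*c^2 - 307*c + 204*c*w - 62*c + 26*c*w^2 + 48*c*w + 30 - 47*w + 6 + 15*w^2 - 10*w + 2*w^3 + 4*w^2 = 70*c^3 + 809*c^2 - 369*c + 2*w^3 + w^2*(26*c + 19) + w*(94*c^2 + 252*c - 57) + 36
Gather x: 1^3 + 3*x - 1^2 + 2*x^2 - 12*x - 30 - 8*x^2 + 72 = -6*x^2 - 9*x + 42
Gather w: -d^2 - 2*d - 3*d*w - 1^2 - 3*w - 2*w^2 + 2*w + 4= -d^2 - 2*d - 2*w^2 + w*(-3*d - 1) + 3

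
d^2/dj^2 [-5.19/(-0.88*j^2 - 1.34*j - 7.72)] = (-8.038272*j^2 - 12.240096*j + 5.19*(1.76*j + 1.34)*(3.52*j + 2.68) - 70.517568)/(0.88*j^2 + 1.34*j + 7.72)^3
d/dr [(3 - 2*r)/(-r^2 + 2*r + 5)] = 2*(-r^2 + 3*r - 8)/(r^4 - 4*r^3 - 6*r^2 + 20*r + 25)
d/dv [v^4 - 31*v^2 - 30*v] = 4*v^3 - 62*v - 30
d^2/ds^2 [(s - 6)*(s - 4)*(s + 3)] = 6*s - 14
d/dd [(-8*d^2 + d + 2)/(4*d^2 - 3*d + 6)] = 4*(5*d^2 - 28*d + 3)/(16*d^4 - 24*d^3 + 57*d^2 - 36*d + 36)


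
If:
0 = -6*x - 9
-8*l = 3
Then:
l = -3/8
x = -3/2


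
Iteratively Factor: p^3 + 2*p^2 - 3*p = (p + 3)*(p^2 - p) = (p - 1)*(p + 3)*(p)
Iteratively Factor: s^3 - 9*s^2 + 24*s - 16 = (s - 4)*(s^2 - 5*s + 4) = (s - 4)*(s - 1)*(s - 4)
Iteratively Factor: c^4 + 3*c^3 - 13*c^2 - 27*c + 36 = (c + 4)*(c^3 - c^2 - 9*c + 9) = (c + 3)*(c + 4)*(c^2 - 4*c + 3) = (c - 1)*(c + 3)*(c + 4)*(c - 3)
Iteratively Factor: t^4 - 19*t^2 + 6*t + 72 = (t - 3)*(t^3 + 3*t^2 - 10*t - 24) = (t - 3)^2*(t^2 + 6*t + 8) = (t - 3)^2*(t + 2)*(t + 4)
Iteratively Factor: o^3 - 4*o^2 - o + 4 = (o - 1)*(o^2 - 3*o - 4) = (o - 4)*(o - 1)*(o + 1)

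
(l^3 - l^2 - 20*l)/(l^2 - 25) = l*(l + 4)/(l + 5)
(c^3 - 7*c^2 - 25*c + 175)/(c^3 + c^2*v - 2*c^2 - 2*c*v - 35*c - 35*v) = (c - 5)/(c + v)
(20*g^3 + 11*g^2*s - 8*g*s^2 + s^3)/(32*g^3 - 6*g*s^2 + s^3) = (-5*g^2 - 4*g*s + s^2)/(-8*g^2 - 2*g*s + s^2)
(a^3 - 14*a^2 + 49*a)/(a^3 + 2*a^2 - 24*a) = (a^2 - 14*a + 49)/(a^2 + 2*a - 24)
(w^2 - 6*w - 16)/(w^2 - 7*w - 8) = (w + 2)/(w + 1)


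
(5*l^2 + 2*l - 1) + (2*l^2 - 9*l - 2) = 7*l^2 - 7*l - 3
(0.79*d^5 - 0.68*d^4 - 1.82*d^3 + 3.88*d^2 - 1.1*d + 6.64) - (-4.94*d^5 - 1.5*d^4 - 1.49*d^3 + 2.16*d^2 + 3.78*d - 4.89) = 5.73*d^5 + 0.82*d^4 - 0.33*d^3 + 1.72*d^2 - 4.88*d + 11.53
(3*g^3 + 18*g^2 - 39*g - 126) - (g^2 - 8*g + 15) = 3*g^3 + 17*g^2 - 31*g - 141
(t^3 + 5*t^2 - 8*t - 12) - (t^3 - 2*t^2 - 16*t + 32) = 7*t^2 + 8*t - 44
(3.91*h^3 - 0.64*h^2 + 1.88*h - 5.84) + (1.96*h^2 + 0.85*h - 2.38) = 3.91*h^3 + 1.32*h^2 + 2.73*h - 8.22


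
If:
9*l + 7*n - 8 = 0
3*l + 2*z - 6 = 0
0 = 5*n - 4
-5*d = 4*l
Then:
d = -16/75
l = 4/15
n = 4/5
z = 13/5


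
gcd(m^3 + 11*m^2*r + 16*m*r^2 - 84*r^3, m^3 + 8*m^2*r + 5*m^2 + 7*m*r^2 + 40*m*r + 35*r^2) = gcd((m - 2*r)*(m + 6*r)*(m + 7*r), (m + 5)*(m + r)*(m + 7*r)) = m + 7*r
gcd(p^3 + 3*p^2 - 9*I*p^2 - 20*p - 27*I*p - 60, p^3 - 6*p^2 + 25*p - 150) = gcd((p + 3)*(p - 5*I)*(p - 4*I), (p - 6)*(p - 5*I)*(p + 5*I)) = p - 5*I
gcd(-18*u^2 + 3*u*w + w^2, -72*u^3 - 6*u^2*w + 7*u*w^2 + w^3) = 18*u^2 - 3*u*w - w^2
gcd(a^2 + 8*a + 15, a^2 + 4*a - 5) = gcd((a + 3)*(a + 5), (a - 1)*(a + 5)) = a + 5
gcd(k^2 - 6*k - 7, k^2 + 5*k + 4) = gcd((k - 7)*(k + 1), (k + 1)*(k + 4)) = k + 1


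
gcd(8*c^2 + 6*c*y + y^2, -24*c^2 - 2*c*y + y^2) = 4*c + y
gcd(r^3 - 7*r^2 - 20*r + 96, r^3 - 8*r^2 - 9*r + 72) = r^2 - 11*r + 24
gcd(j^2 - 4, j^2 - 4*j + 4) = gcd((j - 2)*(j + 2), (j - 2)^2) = j - 2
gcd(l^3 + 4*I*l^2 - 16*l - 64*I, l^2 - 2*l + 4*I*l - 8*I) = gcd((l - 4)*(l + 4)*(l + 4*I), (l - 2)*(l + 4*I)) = l + 4*I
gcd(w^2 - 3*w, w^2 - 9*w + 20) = 1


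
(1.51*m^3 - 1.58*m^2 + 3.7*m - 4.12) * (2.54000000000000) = 3.8354*m^3 - 4.0132*m^2 + 9.398*m - 10.4648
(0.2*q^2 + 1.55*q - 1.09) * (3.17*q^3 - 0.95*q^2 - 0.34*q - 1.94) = 0.634*q^5 + 4.7235*q^4 - 4.9958*q^3 + 0.1205*q^2 - 2.6364*q + 2.1146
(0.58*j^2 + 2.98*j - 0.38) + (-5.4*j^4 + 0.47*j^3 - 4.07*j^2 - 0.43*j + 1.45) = -5.4*j^4 + 0.47*j^3 - 3.49*j^2 + 2.55*j + 1.07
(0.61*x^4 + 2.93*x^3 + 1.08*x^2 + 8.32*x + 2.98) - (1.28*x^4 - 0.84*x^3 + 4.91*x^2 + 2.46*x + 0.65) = -0.67*x^4 + 3.77*x^3 - 3.83*x^2 + 5.86*x + 2.33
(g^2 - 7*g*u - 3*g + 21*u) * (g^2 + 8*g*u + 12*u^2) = g^4 + g^3*u - 3*g^3 - 44*g^2*u^2 - 3*g^2*u - 84*g*u^3 + 132*g*u^2 + 252*u^3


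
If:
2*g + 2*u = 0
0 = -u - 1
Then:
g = 1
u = -1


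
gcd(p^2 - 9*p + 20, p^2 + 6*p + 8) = 1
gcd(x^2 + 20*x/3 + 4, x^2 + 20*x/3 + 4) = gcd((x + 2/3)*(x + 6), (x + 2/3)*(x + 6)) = x^2 + 20*x/3 + 4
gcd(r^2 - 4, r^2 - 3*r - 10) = r + 2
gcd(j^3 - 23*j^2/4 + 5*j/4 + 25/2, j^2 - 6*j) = 1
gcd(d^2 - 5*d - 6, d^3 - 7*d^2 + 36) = d - 6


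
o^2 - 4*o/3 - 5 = (o - 3)*(o + 5/3)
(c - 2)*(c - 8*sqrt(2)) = c^2 - 8*sqrt(2)*c - 2*c + 16*sqrt(2)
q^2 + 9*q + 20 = (q + 4)*(q + 5)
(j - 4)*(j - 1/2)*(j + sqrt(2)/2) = j^3 - 9*j^2/2 + sqrt(2)*j^2/2 - 9*sqrt(2)*j/4 + 2*j + sqrt(2)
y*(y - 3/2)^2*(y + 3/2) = y^4 - 3*y^3/2 - 9*y^2/4 + 27*y/8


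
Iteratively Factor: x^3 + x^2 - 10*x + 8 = (x + 4)*(x^2 - 3*x + 2) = (x - 1)*(x + 4)*(x - 2)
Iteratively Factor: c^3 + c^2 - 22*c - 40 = (c - 5)*(c^2 + 6*c + 8) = (c - 5)*(c + 4)*(c + 2)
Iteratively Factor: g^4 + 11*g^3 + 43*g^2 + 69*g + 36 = (g + 4)*(g^3 + 7*g^2 + 15*g + 9) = (g + 1)*(g + 4)*(g^2 + 6*g + 9) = (g + 1)*(g + 3)*(g + 4)*(g + 3)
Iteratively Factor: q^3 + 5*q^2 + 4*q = (q + 4)*(q^2 + q) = (q + 1)*(q + 4)*(q)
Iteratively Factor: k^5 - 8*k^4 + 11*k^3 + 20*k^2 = (k)*(k^4 - 8*k^3 + 11*k^2 + 20*k) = k*(k - 5)*(k^3 - 3*k^2 - 4*k) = k*(k - 5)*(k - 4)*(k^2 + k) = k^2*(k - 5)*(k - 4)*(k + 1)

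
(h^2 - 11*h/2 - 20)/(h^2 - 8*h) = (h + 5/2)/h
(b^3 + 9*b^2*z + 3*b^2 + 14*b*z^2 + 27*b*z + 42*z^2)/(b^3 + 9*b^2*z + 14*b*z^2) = (b + 3)/b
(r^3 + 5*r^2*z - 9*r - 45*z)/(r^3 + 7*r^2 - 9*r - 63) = (r + 5*z)/(r + 7)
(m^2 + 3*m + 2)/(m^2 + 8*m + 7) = (m + 2)/(m + 7)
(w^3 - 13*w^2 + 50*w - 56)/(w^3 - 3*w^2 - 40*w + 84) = (w - 4)/(w + 6)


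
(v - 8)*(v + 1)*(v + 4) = v^3 - 3*v^2 - 36*v - 32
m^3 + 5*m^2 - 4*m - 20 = (m - 2)*(m + 2)*(m + 5)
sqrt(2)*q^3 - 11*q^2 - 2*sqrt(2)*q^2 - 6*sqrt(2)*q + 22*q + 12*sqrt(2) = (q - 2)*(q - 6*sqrt(2))*(sqrt(2)*q + 1)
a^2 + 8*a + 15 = (a + 3)*(a + 5)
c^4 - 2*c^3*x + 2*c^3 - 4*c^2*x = c^2*(c + 2)*(c - 2*x)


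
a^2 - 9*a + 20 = (a - 5)*(a - 4)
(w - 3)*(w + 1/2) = w^2 - 5*w/2 - 3/2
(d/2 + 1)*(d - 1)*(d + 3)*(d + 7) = d^4/2 + 11*d^3/2 + 29*d^2/2 + d/2 - 21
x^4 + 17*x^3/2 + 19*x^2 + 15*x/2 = x*(x + 1/2)*(x + 3)*(x + 5)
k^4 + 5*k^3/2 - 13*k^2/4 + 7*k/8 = k*(k - 1/2)^2*(k + 7/2)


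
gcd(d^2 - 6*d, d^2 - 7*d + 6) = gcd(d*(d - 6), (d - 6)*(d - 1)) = d - 6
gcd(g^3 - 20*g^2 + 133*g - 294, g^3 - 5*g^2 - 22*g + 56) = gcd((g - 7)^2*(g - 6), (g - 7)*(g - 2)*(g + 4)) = g - 7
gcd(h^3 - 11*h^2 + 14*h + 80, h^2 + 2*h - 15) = 1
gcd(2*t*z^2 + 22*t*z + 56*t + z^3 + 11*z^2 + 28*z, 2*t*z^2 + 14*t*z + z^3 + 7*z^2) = 2*t*z + 14*t + z^2 + 7*z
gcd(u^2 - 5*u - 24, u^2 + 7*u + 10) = 1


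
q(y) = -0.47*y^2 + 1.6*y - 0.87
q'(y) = 1.6 - 0.94*y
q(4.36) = -2.83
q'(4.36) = -2.50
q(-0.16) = -1.14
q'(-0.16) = 1.75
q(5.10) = -4.93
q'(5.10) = -3.19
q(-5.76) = -25.68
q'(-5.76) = 7.01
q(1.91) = 0.47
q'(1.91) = -0.20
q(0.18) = -0.60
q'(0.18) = 1.43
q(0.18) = -0.60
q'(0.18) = 1.43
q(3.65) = -1.29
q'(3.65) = -1.83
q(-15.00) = -130.62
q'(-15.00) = 15.70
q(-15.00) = -130.62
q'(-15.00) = 15.70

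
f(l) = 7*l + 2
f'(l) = 7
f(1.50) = 12.50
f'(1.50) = 7.00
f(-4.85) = -31.95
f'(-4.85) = 7.00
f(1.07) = 9.49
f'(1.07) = 7.00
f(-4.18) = -27.26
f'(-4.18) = 7.00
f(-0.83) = -3.81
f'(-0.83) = 7.00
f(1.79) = 14.53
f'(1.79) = 7.00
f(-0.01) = 1.93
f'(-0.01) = 7.00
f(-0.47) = -1.29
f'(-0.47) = 7.00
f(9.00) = 65.00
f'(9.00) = 7.00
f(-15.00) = -103.00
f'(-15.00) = 7.00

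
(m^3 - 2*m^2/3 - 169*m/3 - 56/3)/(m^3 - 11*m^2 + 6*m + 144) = (3*m^2 + 22*m + 7)/(3*(m^2 - 3*m - 18))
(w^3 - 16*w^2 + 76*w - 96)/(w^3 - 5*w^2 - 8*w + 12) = (w^2 - 10*w + 16)/(w^2 + w - 2)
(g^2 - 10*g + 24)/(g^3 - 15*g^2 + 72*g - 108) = (g - 4)/(g^2 - 9*g + 18)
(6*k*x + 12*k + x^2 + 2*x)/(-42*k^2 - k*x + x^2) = (x + 2)/(-7*k + x)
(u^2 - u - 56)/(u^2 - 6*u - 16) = (u + 7)/(u + 2)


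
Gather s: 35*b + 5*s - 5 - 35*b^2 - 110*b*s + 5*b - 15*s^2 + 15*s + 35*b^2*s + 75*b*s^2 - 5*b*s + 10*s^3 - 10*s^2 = -35*b^2 + 40*b + 10*s^3 + s^2*(75*b - 25) + s*(35*b^2 - 115*b + 20) - 5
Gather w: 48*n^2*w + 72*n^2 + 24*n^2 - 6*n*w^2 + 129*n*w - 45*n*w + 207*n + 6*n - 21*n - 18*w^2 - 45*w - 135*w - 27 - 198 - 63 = 96*n^2 + 192*n + w^2*(-6*n - 18) + w*(48*n^2 + 84*n - 180) - 288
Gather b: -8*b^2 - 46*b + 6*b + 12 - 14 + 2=-8*b^2 - 40*b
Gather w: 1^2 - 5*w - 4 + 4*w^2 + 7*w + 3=4*w^2 + 2*w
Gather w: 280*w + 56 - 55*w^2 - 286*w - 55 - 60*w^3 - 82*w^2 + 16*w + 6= -60*w^3 - 137*w^2 + 10*w + 7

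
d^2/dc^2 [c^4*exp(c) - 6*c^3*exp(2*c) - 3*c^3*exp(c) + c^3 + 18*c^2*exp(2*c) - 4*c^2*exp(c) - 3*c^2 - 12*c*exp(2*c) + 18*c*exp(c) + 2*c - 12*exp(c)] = c^4*exp(c) - 24*c^3*exp(2*c) + 5*c^3*exp(c) - 10*c^2*exp(c) + 60*c*exp(2*c) - 16*c*exp(c) + 6*c - 12*exp(2*c) + 16*exp(c) - 6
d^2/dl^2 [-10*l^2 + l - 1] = -20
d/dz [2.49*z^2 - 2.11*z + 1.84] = 4.98*z - 2.11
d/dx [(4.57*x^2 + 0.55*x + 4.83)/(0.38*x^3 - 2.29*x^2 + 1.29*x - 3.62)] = (-1.7366*x^4 - 0.417999999999999*x^3 + 1.6486*x^2 - 10.9654*x - 8.2217)/(0.1444*x^6 - 1.7404*x^5 + 6.2245*x^4 - 8.6594*x^3 + 18.2437*x^2 - 9.3396*x + 13.1044)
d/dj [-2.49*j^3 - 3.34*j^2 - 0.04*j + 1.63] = -7.47*j^2 - 6.68*j - 0.04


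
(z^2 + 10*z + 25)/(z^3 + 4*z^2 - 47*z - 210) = (z + 5)/(z^2 - z - 42)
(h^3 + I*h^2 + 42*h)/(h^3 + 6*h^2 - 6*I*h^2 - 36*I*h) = (h + 7*I)/(h + 6)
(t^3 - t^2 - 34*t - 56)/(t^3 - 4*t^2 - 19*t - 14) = (t + 4)/(t + 1)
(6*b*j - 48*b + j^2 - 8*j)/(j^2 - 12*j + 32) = (6*b + j)/(j - 4)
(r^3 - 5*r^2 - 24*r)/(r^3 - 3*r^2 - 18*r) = (r - 8)/(r - 6)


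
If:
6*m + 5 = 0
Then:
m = -5/6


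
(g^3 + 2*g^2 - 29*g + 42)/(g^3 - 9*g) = (g^2 + 5*g - 14)/(g*(g + 3))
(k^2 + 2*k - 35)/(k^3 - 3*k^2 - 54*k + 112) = (k - 5)/(k^2 - 10*k + 16)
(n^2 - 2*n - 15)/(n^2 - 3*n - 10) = (n + 3)/(n + 2)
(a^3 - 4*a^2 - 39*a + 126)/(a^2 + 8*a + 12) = (a^2 - 10*a + 21)/(a + 2)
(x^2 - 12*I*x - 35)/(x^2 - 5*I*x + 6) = (x^2 - 12*I*x - 35)/(x^2 - 5*I*x + 6)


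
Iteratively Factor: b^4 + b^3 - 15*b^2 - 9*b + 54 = (b - 2)*(b^3 + 3*b^2 - 9*b - 27) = (b - 2)*(b + 3)*(b^2 - 9) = (b - 2)*(b + 3)^2*(b - 3)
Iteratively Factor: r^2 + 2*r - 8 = (r + 4)*(r - 2)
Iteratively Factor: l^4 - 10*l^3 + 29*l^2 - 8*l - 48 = (l + 1)*(l^3 - 11*l^2 + 40*l - 48) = (l - 3)*(l + 1)*(l^2 - 8*l + 16) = (l - 4)*(l - 3)*(l + 1)*(l - 4)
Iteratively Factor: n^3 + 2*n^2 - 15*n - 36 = (n - 4)*(n^2 + 6*n + 9) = (n - 4)*(n + 3)*(n + 3)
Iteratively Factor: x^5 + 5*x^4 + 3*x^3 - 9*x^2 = (x + 3)*(x^4 + 2*x^3 - 3*x^2) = x*(x + 3)*(x^3 + 2*x^2 - 3*x) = x*(x + 3)^2*(x^2 - x) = x^2*(x + 3)^2*(x - 1)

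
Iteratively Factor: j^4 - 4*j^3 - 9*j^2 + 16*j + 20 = (j + 2)*(j^3 - 6*j^2 + 3*j + 10) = (j + 1)*(j + 2)*(j^2 - 7*j + 10) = (j - 2)*(j + 1)*(j + 2)*(j - 5)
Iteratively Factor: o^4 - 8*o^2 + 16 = (o - 2)*(o^3 + 2*o^2 - 4*o - 8) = (o - 2)^2*(o^2 + 4*o + 4) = (o - 2)^2*(o + 2)*(o + 2)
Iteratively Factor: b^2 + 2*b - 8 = (b - 2)*(b + 4)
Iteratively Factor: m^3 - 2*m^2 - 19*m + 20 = (m - 1)*(m^2 - m - 20) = (m - 5)*(m - 1)*(m + 4)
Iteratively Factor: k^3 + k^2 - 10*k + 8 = (k - 1)*(k^2 + 2*k - 8) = (k - 1)*(k + 4)*(k - 2)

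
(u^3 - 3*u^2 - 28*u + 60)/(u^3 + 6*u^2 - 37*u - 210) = (u - 2)/(u + 7)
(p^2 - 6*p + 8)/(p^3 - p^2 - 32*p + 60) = (p - 4)/(p^2 + p - 30)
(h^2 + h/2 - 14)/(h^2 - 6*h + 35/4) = 2*(h + 4)/(2*h - 5)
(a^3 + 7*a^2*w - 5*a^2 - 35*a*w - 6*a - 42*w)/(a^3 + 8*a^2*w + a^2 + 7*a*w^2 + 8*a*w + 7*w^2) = (a - 6)/(a + w)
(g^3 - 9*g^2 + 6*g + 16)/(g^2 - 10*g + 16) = g + 1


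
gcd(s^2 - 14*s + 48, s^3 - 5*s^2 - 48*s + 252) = s - 6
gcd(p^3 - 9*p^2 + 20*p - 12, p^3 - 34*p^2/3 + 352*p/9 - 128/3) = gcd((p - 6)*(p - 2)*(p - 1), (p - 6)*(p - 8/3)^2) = p - 6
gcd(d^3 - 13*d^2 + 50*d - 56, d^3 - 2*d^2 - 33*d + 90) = 1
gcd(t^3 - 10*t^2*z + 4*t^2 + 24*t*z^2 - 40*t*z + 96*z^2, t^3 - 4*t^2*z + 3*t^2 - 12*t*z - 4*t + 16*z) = -t^2 + 4*t*z - 4*t + 16*z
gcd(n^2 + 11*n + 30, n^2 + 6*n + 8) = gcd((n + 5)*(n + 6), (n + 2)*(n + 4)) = 1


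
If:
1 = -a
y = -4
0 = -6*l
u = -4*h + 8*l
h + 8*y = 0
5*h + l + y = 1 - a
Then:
No Solution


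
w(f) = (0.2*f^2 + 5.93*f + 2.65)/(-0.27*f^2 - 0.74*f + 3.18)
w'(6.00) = 0.74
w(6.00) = -4.14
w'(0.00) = 2.06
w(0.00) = 0.83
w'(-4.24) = 16.56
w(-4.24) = -12.91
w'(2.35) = 14035.94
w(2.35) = -353.27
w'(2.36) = 7162.83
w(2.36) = -253.00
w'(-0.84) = 1.50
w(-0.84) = -0.61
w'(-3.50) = 4.81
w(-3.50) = -6.36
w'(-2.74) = 2.40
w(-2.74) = -3.80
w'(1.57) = 15.65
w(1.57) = 9.21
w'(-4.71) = 88.32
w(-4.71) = -30.85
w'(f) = (0.4*f + 5.93)/(-0.27*f^2 - 0.74*f + 3.18) + (0.54*f + 0.74)*(0.2*f^2 + 5.93*f + 2.65)/(-0.27*f^2 - 0.74*f + 3.18)^2 = (1.4531*f^2 + 2.703*f + 20.8184)/(0.0729*f^4 + 0.3996*f^3 - 1.1696*f^2 - 4.7064*f + 10.1124)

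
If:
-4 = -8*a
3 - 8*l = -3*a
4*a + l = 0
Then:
No Solution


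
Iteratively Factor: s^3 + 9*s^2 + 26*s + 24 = (s + 4)*(s^2 + 5*s + 6) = (s + 3)*(s + 4)*(s + 2)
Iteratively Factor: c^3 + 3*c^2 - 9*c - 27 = (c + 3)*(c^2 - 9) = (c + 3)^2*(c - 3)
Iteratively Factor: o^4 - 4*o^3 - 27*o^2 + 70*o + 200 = (o - 5)*(o^3 + o^2 - 22*o - 40) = (o - 5)*(o + 4)*(o^2 - 3*o - 10) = (o - 5)^2*(o + 4)*(o + 2)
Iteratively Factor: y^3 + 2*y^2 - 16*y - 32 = (y + 4)*(y^2 - 2*y - 8) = (y - 4)*(y + 4)*(y + 2)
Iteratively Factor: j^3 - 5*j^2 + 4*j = (j)*(j^2 - 5*j + 4) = j*(j - 4)*(j - 1)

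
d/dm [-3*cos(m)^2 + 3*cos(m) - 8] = -3*sin(m) + 3*sin(2*m)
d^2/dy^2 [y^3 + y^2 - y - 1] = 6*y + 2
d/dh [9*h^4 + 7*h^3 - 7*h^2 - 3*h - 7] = 36*h^3 + 21*h^2 - 14*h - 3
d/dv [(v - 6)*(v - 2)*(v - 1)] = 3*v^2 - 18*v + 20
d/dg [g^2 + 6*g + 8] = 2*g + 6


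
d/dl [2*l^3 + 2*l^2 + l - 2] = 6*l^2 + 4*l + 1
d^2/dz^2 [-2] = 0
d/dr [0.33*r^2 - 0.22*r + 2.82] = 0.66*r - 0.22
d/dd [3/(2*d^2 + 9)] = -12*d/(2*d^2 + 9)^2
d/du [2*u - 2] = 2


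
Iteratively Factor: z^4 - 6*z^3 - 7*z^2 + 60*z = (z + 3)*(z^3 - 9*z^2 + 20*z) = z*(z + 3)*(z^2 - 9*z + 20) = z*(z - 4)*(z + 3)*(z - 5)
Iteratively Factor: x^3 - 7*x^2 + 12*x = (x)*(x^2 - 7*x + 12) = x*(x - 3)*(x - 4)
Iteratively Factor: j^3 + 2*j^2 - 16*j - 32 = (j + 2)*(j^2 - 16) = (j - 4)*(j + 2)*(j + 4)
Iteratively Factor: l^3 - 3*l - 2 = (l - 2)*(l^2 + 2*l + 1) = (l - 2)*(l + 1)*(l + 1)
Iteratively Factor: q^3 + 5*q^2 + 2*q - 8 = (q + 2)*(q^2 + 3*q - 4) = (q - 1)*(q + 2)*(q + 4)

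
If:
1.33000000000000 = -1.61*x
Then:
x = -0.83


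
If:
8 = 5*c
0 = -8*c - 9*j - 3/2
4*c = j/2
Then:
No Solution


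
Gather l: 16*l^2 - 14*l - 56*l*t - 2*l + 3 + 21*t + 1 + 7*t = 16*l^2 + l*(-56*t - 16) + 28*t + 4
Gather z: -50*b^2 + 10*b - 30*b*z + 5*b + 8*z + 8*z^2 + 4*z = -50*b^2 + 15*b + 8*z^2 + z*(12 - 30*b)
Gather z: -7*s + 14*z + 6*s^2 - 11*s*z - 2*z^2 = 6*s^2 - 7*s - 2*z^2 + z*(14 - 11*s)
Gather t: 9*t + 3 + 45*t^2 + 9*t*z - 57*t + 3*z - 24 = 45*t^2 + t*(9*z - 48) + 3*z - 21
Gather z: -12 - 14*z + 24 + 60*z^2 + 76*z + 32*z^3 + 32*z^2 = 32*z^3 + 92*z^2 + 62*z + 12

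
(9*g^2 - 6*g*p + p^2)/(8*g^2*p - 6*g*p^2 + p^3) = (9*g^2 - 6*g*p + p^2)/(p*(8*g^2 - 6*g*p + p^2))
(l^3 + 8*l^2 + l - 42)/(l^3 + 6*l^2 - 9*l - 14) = (l + 3)/(l + 1)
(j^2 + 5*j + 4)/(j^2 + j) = (j + 4)/j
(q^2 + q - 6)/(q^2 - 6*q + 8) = (q + 3)/(q - 4)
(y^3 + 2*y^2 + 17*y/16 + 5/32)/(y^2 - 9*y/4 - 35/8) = (8*y^2 + 6*y + 1)/(4*(2*y - 7))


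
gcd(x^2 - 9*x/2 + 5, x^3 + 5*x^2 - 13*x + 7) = 1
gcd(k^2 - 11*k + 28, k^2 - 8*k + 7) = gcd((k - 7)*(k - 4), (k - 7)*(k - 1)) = k - 7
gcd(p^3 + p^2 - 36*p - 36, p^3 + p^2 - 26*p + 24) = p + 6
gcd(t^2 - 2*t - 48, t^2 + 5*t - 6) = t + 6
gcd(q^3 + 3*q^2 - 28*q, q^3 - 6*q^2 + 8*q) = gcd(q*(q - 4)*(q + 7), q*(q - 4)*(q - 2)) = q^2 - 4*q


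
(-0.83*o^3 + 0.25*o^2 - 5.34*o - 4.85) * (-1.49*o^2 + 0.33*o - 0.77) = 1.2367*o^5 - 0.6464*o^4 + 8.6782*o^3 + 5.2718*o^2 + 2.5113*o + 3.7345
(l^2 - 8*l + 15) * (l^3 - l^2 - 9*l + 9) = l^5 - 9*l^4 + 14*l^3 + 66*l^2 - 207*l + 135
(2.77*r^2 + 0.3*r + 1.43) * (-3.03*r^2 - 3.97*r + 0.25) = -8.3931*r^4 - 11.9059*r^3 - 4.8314*r^2 - 5.6021*r + 0.3575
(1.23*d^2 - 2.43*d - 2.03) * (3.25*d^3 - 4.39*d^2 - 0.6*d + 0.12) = 3.9975*d^5 - 13.2972*d^4 + 3.3322*d^3 + 10.5173*d^2 + 0.9264*d - 0.2436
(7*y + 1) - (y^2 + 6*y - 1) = -y^2 + y + 2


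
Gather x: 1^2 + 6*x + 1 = 6*x + 2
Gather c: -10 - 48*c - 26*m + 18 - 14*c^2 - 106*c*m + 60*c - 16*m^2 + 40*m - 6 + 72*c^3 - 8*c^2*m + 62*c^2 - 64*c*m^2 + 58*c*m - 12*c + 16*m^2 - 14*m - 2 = 72*c^3 + c^2*(48 - 8*m) + c*(-64*m^2 - 48*m)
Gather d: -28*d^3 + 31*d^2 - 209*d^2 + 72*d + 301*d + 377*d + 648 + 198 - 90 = -28*d^3 - 178*d^2 + 750*d + 756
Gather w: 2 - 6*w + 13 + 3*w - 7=8 - 3*w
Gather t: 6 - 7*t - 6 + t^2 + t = t^2 - 6*t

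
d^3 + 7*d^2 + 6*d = d*(d + 1)*(d + 6)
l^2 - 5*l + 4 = (l - 4)*(l - 1)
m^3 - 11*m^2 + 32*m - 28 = (m - 7)*(m - 2)^2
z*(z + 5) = z^2 + 5*z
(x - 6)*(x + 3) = x^2 - 3*x - 18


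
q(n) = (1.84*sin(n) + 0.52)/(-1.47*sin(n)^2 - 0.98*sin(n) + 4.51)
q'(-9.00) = -0.36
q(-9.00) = -0.05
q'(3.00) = -0.48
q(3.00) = 0.18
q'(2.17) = -0.92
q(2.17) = 0.76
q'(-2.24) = -0.30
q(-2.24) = -0.21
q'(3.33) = -0.39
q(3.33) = 0.04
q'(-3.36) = -0.51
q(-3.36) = 0.22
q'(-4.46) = -0.67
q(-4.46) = 1.05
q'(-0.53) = 0.35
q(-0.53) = -0.09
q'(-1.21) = 0.20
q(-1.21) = -0.29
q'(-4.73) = 0.05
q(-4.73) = 1.15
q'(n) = (2.94*sin(n)*cos(n) + 0.98*cos(n))*(1.84*sin(n) + 0.52)/(-1.47*sin(n)^2 - 0.98*sin(n) + 4.51)^2 + 1.84*cos(n)/(-1.47*sin(n)^2 - 0.98*sin(n) + 4.51)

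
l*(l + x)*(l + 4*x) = l^3 + 5*l^2*x + 4*l*x^2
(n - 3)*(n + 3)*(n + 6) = n^3 + 6*n^2 - 9*n - 54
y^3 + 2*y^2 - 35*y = y*(y - 5)*(y + 7)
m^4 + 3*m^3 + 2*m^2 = m^2*(m + 1)*(m + 2)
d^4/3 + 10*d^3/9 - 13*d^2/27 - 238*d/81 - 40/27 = (d/3 + 1)*(d - 5/3)*(d + 2/3)*(d + 4/3)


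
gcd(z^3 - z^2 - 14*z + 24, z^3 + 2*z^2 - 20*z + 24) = z - 2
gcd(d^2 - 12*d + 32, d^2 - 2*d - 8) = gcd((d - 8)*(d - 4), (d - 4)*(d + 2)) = d - 4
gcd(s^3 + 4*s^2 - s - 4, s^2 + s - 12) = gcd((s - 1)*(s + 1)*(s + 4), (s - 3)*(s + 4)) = s + 4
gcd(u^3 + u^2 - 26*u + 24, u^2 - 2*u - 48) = u + 6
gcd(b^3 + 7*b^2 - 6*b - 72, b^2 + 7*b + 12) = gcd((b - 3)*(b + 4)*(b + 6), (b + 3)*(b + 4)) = b + 4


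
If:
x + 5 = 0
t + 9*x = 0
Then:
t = 45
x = -5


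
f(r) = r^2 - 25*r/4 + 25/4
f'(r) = 2*r - 25/4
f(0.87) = 1.57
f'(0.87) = -4.51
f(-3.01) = 34.12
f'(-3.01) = -12.27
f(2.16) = -2.58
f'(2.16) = -1.93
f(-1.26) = 15.71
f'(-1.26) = -8.77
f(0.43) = 3.75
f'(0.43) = -5.39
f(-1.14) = 14.67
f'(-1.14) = -8.53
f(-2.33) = 26.24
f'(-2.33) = -10.91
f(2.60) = -3.24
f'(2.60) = -1.05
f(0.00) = 6.25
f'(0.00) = -6.25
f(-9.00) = 143.50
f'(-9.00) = -24.25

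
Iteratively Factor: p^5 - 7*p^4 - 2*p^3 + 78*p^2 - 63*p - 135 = (p + 1)*(p^4 - 8*p^3 + 6*p^2 + 72*p - 135) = (p + 1)*(p + 3)*(p^3 - 11*p^2 + 39*p - 45) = (p - 3)*(p + 1)*(p + 3)*(p^2 - 8*p + 15) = (p - 5)*(p - 3)*(p + 1)*(p + 3)*(p - 3)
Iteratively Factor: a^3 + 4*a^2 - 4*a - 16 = (a + 4)*(a^2 - 4) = (a - 2)*(a + 4)*(a + 2)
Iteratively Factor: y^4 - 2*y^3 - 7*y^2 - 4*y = (y + 1)*(y^3 - 3*y^2 - 4*y) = (y - 4)*(y + 1)*(y^2 + y) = y*(y - 4)*(y + 1)*(y + 1)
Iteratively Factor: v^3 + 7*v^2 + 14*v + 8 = (v + 4)*(v^2 + 3*v + 2) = (v + 2)*(v + 4)*(v + 1)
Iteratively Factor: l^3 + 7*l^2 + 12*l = (l)*(l^2 + 7*l + 12) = l*(l + 4)*(l + 3)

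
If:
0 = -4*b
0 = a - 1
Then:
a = 1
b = 0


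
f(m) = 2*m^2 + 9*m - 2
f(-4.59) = -1.17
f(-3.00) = -11.00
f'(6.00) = 33.00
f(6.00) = 124.00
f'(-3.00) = -3.00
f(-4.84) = 1.29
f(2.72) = 37.28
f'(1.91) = 16.64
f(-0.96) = -8.80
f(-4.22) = -4.36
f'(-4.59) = -9.36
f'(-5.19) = -11.76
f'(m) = 4*m + 9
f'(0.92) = 12.68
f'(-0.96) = 5.16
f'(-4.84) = -10.36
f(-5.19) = 5.16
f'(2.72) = 19.88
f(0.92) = 7.97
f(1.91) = 22.49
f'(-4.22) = -7.88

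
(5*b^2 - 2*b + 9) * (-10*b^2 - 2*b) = -50*b^4 + 10*b^3 - 86*b^2 - 18*b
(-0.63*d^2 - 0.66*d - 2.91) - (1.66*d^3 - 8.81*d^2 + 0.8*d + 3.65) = -1.66*d^3 + 8.18*d^2 - 1.46*d - 6.56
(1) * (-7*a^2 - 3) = -7*a^2 - 3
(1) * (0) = 0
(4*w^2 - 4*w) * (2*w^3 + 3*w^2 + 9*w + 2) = 8*w^5 + 4*w^4 + 24*w^3 - 28*w^2 - 8*w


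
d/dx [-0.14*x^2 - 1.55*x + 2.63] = -0.28*x - 1.55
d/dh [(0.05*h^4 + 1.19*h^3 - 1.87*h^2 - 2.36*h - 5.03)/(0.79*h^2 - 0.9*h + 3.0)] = (0.079*h^5 + 0.8051*h^4 - 1.542*h^3 + 14.2574*h^2 - 3.2726*h - 11.607)/(0.6241*h^4 - 1.422*h^3 + 5.55*h^2 - 5.4*h + 9.0)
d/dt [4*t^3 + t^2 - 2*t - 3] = 12*t^2 + 2*t - 2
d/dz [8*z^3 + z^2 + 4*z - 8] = 24*z^2 + 2*z + 4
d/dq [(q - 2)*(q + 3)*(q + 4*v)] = 3*q^2 + 8*q*v + 2*q + 4*v - 6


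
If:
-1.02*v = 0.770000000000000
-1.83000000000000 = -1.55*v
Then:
No Solution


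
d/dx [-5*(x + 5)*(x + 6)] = -10*x - 55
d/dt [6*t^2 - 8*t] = 12*t - 8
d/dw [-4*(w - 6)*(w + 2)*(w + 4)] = 112 - 12*w^2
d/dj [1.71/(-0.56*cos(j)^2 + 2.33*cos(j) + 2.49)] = (3.9843 - 1.9152*cos(j))*sin(j)/(-0.56*cos(j)^2 + 2.33*cos(j) + 2.49)^2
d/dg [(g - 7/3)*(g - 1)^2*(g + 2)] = 4*g^3 - 7*g^2 - 6*g + 9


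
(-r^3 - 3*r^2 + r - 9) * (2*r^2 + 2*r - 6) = -2*r^5 - 8*r^4 + 2*r^3 + 2*r^2 - 24*r + 54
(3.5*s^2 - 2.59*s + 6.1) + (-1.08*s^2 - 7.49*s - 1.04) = 2.42*s^2 - 10.08*s + 5.06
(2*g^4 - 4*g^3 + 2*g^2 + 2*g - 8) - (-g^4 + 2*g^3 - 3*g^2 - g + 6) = 3*g^4 - 6*g^3 + 5*g^2 + 3*g - 14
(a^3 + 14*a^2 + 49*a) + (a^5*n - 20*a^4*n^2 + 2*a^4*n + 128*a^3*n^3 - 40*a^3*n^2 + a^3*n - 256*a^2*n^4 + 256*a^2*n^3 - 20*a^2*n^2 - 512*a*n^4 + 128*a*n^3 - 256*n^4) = a^5*n - 20*a^4*n^2 + 2*a^4*n + 128*a^3*n^3 - 40*a^3*n^2 + a^3*n + a^3 - 256*a^2*n^4 + 256*a^2*n^3 - 20*a^2*n^2 + 14*a^2 - 512*a*n^4 + 128*a*n^3 + 49*a - 256*n^4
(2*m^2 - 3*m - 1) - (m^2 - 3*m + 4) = m^2 - 5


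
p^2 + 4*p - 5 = (p - 1)*(p + 5)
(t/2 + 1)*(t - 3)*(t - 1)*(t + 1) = t^4/2 - t^3/2 - 7*t^2/2 + t/2 + 3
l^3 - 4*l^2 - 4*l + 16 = (l - 4)*(l - 2)*(l + 2)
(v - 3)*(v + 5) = v^2 + 2*v - 15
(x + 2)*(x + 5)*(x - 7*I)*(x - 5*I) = x^4 + 7*x^3 - 12*I*x^3 - 25*x^2 - 84*I*x^2 - 245*x - 120*I*x - 350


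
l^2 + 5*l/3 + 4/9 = (l + 1/3)*(l + 4/3)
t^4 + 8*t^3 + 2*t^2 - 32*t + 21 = (t - 1)^2*(t + 3)*(t + 7)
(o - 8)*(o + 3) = o^2 - 5*o - 24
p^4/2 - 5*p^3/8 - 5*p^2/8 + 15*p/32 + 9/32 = (p/2 + 1/4)*(p - 3/2)*(p - 1)*(p + 3/4)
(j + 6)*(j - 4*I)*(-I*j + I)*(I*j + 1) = j^4 + 5*j^3 - 5*I*j^3 - 10*j^2 - 25*I*j^2 - 20*j + 30*I*j + 24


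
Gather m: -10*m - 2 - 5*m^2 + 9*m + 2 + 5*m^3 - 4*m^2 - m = 5*m^3 - 9*m^2 - 2*m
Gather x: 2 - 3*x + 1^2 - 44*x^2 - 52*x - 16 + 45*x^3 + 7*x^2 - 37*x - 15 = 45*x^3 - 37*x^2 - 92*x - 28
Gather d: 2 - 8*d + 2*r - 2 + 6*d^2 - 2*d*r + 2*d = 6*d^2 + d*(-2*r - 6) + 2*r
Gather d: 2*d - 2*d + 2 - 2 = 0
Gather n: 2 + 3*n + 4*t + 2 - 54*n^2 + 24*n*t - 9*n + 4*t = -54*n^2 + n*(24*t - 6) + 8*t + 4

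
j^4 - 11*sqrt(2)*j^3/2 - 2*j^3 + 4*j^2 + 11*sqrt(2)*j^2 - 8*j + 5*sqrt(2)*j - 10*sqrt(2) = (j - 2)*(j - 5*sqrt(2))*(j - sqrt(2))*(j + sqrt(2)/2)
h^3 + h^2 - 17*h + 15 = (h - 3)*(h - 1)*(h + 5)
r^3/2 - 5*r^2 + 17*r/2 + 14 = (r/2 + 1/2)*(r - 7)*(r - 4)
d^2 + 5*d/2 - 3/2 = (d - 1/2)*(d + 3)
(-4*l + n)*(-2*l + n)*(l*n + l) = 8*l^3*n + 8*l^3 - 6*l^2*n^2 - 6*l^2*n + l*n^3 + l*n^2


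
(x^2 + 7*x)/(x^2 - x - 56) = x/(x - 8)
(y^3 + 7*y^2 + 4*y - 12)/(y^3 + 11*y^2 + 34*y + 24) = (y^2 + y - 2)/(y^2 + 5*y + 4)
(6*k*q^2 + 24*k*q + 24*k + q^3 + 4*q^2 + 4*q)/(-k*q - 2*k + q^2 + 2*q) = (6*k*q + 12*k + q^2 + 2*q)/(-k + q)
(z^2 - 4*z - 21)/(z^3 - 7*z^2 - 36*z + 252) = (z + 3)/(z^2 - 36)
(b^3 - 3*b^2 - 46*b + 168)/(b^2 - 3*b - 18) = (b^2 + 3*b - 28)/(b + 3)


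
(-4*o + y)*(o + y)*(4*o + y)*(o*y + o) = -16*o^4*y - 16*o^4 - 16*o^3*y^2 - 16*o^3*y + o^2*y^3 + o^2*y^2 + o*y^4 + o*y^3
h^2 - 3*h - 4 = (h - 4)*(h + 1)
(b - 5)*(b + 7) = b^2 + 2*b - 35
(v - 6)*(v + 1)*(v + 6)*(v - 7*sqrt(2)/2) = v^4 - 7*sqrt(2)*v^3/2 + v^3 - 36*v^2 - 7*sqrt(2)*v^2/2 - 36*v + 126*sqrt(2)*v + 126*sqrt(2)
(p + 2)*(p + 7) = p^2 + 9*p + 14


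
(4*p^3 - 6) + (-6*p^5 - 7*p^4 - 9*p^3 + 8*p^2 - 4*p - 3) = -6*p^5 - 7*p^4 - 5*p^3 + 8*p^2 - 4*p - 9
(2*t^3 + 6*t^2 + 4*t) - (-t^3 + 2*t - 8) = 3*t^3 + 6*t^2 + 2*t + 8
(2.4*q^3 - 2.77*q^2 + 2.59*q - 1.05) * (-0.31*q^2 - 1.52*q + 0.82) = -0.744*q^5 - 2.7893*q^4 + 5.3755*q^3 - 5.8827*q^2 + 3.7198*q - 0.861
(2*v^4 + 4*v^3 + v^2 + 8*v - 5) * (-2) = -4*v^4 - 8*v^3 - 2*v^2 - 16*v + 10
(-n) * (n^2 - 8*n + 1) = -n^3 + 8*n^2 - n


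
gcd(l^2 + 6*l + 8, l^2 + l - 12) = l + 4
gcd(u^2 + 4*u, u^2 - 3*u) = u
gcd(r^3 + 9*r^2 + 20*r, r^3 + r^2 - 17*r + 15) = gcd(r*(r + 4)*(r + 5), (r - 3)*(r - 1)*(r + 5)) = r + 5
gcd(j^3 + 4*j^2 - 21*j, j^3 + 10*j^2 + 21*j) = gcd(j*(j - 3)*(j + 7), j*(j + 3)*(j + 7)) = j^2 + 7*j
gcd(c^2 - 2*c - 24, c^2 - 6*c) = c - 6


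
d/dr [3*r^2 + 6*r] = 6*r + 6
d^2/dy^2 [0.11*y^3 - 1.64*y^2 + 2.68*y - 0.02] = 0.66*y - 3.28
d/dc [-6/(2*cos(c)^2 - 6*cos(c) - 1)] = 12*(3 - 2*cos(c))*sin(c)/(6*cos(c) - cos(2*c))^2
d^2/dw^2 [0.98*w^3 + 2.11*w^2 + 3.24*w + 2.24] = 5.88*w + 4.22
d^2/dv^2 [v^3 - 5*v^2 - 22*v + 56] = 6*v - 10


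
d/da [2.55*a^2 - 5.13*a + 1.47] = 5.1*a - 5.13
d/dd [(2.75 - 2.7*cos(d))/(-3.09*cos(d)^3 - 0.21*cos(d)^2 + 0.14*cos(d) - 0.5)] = (16.686*cos(d)^3 - 24.9255*cos(d)^2 - 1.155*cos(d) - 0.965)*sin(d)/(9.5481*cos(d)^6 + 1.2978*cos(d)^5 - 0.8211*cos(d)^4 + 3.0312*cos(d)^3 + 0.2296*cos(d)^2 - 0.14*cos(d) + 0.25)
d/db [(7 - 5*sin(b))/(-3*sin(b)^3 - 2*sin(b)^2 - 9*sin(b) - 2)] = (-30*sin(b)^3 + 53*sin(b)^2 + 28*sin(b) + 73)*cos(b)/(3*sin(b)^3 + 2*sin(b)^2 + 9*sin(b) + 2)^2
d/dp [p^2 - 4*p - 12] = 2*p - 4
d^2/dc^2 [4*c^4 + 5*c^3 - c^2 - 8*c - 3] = 48*c^2 + 30*c - 2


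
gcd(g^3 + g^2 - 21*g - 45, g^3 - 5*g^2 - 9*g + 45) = g^2 - 2*g - 15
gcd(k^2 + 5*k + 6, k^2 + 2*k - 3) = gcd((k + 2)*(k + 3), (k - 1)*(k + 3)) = k + 3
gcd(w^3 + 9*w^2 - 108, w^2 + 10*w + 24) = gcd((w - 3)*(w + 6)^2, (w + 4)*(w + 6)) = w + 6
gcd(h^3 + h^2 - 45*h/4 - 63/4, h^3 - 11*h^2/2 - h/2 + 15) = h + 3/2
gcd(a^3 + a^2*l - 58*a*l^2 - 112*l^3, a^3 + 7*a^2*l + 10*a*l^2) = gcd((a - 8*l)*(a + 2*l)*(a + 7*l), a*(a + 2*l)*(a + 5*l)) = a + 2*l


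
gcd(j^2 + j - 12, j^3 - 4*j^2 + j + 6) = j - 3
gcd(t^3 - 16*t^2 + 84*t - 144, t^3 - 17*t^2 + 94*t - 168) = t^2 - 10*t + 24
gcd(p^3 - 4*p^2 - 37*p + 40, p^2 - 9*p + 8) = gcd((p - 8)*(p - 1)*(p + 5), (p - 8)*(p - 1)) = p^2 - 9*p + 8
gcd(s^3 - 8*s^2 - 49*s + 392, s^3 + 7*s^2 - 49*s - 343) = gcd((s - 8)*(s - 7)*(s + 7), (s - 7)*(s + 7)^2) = s^2 - 49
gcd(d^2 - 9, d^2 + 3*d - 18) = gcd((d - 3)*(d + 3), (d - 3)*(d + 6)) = d - 3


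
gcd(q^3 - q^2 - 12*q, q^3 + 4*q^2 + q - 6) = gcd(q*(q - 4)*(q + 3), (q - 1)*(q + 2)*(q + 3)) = q + 3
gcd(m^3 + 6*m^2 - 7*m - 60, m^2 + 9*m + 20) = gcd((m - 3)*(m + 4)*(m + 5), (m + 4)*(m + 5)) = m^2 + 9*m + 20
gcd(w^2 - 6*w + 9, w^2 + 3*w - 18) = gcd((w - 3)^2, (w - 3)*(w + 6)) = w - 3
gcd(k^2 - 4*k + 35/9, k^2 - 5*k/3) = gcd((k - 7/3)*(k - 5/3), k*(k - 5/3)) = k - 5/3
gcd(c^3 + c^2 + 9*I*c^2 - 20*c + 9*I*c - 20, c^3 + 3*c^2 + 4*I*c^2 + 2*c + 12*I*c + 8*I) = c^2 + c*(1 + 4*I) + 4*I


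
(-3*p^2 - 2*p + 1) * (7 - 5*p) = 15*p^3 - 11*p^2 - 19*p + 7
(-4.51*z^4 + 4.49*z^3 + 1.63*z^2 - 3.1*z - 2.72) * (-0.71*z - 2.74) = 3.2021*z^5 + 9.1695*z^4 - 13.4599*z^3 - 2.2652*z^2 + 10.4252*z + 7.4528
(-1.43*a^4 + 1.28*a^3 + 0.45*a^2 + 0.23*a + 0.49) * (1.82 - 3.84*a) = 5.4912*a^5 - 7.5178*a^4 + 0.6016*a^3 - 0.0641999999999999*a^2 - 1.463*a + 0.8918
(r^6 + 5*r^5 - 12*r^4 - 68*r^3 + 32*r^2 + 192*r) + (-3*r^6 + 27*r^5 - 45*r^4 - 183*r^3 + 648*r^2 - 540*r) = -2*r^6 + 32*r^5 - 57*r^4 - 251*r^3 + 680*r^2 - 348*r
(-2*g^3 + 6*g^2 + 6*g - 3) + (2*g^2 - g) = -2*g^3 + 8*g^2 + 5*g - 3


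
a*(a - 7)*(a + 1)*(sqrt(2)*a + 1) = sqrt(2)*a^4 - 6*sqrt(2)*a^3 + a^3 - 7*sqrt(2)*a^2 - 6*a^2 - 7*a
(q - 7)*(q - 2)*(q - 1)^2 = q^4 - 11*q^3 + 33*q^2 - 37*q + 14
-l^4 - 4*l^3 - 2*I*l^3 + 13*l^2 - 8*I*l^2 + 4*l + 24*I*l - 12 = (l - 2)*(l + 6)*(-I*l + 1)^2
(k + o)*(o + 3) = k*o + 3*k + o^2 + 3*o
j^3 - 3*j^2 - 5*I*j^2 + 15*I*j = j*(j - 3)*(j - 5*I)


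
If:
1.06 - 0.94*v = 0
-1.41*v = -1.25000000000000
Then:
No Solution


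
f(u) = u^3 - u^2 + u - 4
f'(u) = 3*u^2 - 2*u + 1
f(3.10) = 19.28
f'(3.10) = 23.63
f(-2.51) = -28.62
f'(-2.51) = 24.92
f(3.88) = 43.24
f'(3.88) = 38.40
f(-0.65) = -5.35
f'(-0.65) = 3.57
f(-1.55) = -11.68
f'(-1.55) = 11.31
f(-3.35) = -56.17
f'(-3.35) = 41.37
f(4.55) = 74.04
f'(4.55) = 54.01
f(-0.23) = -4.30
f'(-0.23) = 1.62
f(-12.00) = -1888.00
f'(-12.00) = 457.00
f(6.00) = 182.00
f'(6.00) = 97.00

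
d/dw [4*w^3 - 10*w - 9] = 12*w^2 - 10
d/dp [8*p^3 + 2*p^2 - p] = 24*p^2 + 4*p - 1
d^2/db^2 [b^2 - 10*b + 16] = 2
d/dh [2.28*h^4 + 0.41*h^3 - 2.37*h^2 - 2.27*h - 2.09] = 9.12*h^3 + 1.23*h^2 - 4.74*h - 2.27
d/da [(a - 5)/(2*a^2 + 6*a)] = (-a^2 + 10*a + 15)/(2*a^2*(a^2 + 6*a + 9))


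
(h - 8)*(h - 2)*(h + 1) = h^3 - 9*h^2 + 6*h + 16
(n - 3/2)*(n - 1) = n^2 - 5*n/2 + 3/2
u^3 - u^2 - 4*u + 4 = (u - 2)*(u - 1)*(u + 2)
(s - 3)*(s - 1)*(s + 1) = s^3 - 3*s^2 - s + 3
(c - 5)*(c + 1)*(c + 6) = c^3 + 2*c^2 - 29*c - 30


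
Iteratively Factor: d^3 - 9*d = (d + 3)*(d^2 - 3*d) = (d - 3)*(d + 3)*(d)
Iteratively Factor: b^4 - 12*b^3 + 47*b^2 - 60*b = (b - 3)*(b^3 - 9*b^2 + 20*b) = b*(b - 3)*(b^2 - 9*b + 20) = b*(b - 5)*(b - 3)*(b - 4)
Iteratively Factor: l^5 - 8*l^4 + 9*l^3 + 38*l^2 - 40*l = (l + 2)*(l^4 - 10*l^3 + 29*l^2 - 20*l) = l*(l + 2)*(l^3 - 10*l^2 + 29*l - 20) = l*(l - 1)*(l + 2)*(l^2 - 9*l + 20) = l*(l - 5)*(l - 1)*(l + 2)*(l - 4)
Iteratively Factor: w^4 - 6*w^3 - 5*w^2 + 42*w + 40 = (w - 4)*(w^3 - 2*w^2 - 13*w - 10) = (w - 4)*(w + 1)*(w^2 - 3*w - 10) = (w - 4)*(w + 1)*(w + 2)*(w - 5)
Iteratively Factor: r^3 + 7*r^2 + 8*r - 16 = (r + 4)*(r^2 + 3*r - 4) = (r + 4)^2*(r - 1)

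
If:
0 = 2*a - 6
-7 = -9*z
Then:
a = 3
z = 7/9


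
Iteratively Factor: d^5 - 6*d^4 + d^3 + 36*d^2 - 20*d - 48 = (d - 2)*(d^4 - 4*d^3 - 7*d^2 + 22*d + 24) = (d - 2)*(d + 2)*(d^3 - 6*d^2 + 5*d + 12) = (d - 4)*(d - 2)*(d + 2)*(d^2 - 2*d - 3) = (d - 4)*(d - 2)*(d + 1)*(d + 2)*(d - 3)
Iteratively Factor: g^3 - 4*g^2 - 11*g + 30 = (g - 2)*(g^2 - 2*g - 15) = (g - 5)*(g - 2)*(g + 3)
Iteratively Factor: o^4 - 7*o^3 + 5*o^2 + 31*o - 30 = (o + 2)*(o^3 - 9*o^2 + 23*o - 15) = (o - 3)*(o + 2)*(o^2 - 6*o + 5) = (o - 5)*(o - 3)*(o + 2)*(o - 1)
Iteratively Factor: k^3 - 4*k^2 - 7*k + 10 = (k - 1)*(k^2 - 3*k - 10) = (k - 1)*(k + 2)*(k - 5)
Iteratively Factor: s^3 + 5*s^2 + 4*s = (s + 4)*(s^2 + s) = (s + 1)*(s + 4)*(s)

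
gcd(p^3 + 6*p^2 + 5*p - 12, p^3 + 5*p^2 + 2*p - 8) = p^2 + 3*p - 4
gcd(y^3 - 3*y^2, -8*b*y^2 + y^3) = y^2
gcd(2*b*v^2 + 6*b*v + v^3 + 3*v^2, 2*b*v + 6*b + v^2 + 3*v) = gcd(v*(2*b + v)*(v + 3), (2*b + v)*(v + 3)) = 2*b*v + 6*b + v^2 + 3*v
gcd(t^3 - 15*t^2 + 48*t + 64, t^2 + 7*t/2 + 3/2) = 1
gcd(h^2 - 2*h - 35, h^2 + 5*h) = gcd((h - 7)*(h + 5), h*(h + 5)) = h + 5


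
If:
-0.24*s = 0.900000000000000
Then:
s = -3.75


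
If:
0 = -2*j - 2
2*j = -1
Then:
No Solution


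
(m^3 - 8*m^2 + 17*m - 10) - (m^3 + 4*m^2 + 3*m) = -12*m^2 + 14*m - 10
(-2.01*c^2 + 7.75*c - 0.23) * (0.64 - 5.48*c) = 11.0148*c^3 - 43.7564*c^2 + 6.2204*c - 0.1472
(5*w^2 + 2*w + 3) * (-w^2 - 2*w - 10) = -5*w^4 - 12*w^3 - 57*w^2 - 26*w - 30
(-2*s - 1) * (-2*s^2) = 4*s^3 + 2*s^2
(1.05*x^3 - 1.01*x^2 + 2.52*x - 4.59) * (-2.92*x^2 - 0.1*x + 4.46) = -3.066*x^5 + 2.8442*x^4 - 2.5744*x^3 + 8.6462*x^2 + 11.6982*x - 20.4714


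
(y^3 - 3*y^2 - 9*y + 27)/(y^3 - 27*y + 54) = (y + 3)/(y + 6)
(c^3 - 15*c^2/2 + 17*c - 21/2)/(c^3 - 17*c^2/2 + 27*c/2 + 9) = (2*c^2 - 9*c + 7)/(2*c^2 - 11*c - 6)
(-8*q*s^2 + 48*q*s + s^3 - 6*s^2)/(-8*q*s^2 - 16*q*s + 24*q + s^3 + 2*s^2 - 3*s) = s*(s - 6)/(s^2 + 2*s - 3)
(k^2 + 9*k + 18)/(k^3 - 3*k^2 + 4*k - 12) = (k^2 + 9*k + 18)/(k^3 - 3*k^2 + 4*k - 12)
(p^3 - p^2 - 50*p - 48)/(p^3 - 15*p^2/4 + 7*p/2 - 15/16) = 16*(p^3 - p^2 - 50*p - 48)/(16*p^3 - 60*p^2 + 56*p - 15)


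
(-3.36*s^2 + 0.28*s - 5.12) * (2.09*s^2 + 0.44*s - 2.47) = -7.0224*s^4 - 0.8932*s^3 - 2.2784*s^2 - 2.9444*s + 12.6464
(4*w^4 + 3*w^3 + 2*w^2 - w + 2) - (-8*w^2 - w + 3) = 4*w^4 + 3*w^3 + 10*w^2 - 1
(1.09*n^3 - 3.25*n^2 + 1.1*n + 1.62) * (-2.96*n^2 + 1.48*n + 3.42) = -3.2264*n^5 + 11.2332*n^4 - 4.3382*n^3 - 14.2822*n^2 + 6.1596*n + 5.5404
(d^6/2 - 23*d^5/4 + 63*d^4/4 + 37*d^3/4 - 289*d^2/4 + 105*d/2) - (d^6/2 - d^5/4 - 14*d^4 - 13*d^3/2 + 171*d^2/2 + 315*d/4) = -11*d^5/2 + 119*d^4/4 + 63*d^3/4 - 631*d^2/4 - 105*d/4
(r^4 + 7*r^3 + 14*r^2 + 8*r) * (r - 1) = r^5 + 6*r^4 + 7*r^3 - 6*r^2 - 8*r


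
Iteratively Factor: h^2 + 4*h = (h)*(h + 4)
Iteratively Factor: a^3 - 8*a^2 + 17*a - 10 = (a - 2)*(a^2 - 6*a + 5) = (a - 2)*(a - 1)*(a - 5)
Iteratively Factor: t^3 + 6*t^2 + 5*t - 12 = (t - 1)*(t^2 + 7*t + 12) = (t - 1)*(t + 4)*(t + 3)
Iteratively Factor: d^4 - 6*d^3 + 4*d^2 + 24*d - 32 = (d - 2)*(d^3 - 4*d^2 - 4*d + 16) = (d - 4)*(d - 2)*(d^2 - 4) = (d - 4)*(d - 2)*(d + 2)*(d - 2)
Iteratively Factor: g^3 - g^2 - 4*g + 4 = (g - 1)*(g^2 - 4) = (g - 1)*(g + 2)*(g - 2)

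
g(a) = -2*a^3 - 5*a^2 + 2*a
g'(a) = -6*a^2 - 10*a + 2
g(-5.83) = 214.71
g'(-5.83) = -143.63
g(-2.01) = -7.98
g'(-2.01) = -2.14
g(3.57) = -147.58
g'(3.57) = -110.17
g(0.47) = -0.37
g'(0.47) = -4.03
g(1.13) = -7.01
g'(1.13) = -16.96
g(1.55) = -16.36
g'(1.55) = -27.92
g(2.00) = -32.00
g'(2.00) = -42.00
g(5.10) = -385.15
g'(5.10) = -205.06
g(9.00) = -1845.00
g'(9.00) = -574.00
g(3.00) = -93.00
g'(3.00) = -82.00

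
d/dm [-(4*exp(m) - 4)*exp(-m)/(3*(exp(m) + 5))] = 4*(exp(2*m) - 2*exp(m) - 5)*exp(-m)/(3*(exp(2*m) + 10*exp(m) + 25))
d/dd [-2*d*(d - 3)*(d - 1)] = -6*d^2 + 16*d - 6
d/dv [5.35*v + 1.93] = 5.35000000000000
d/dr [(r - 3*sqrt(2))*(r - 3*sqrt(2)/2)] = 2*r - 9*sqrt(2)/2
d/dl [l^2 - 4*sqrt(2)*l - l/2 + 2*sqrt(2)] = 2*l - 4*sqrt(2) - 1/2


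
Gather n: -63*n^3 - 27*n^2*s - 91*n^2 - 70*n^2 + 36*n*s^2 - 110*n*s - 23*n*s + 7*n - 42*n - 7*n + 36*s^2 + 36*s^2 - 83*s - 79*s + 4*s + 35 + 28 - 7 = -63*n^3 + n^2*(-27*s - 161) + n*(36*s^2 - 133*s - 42) + 72*s^2 - 158*s + 56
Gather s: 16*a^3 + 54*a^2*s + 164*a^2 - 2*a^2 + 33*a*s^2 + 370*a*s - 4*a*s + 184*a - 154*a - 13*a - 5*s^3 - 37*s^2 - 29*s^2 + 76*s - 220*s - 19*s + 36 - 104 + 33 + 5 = 16*a^3 + 162*a^2 + 17*a - 5*s^3 + s^2*(33*a - 66) + s*(54*a^2 + 366*a - 163) - 30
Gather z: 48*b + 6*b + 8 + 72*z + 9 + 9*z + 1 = 54*b + 81*z + 18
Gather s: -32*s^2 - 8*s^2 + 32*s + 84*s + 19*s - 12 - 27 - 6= -40*s^2 + 135*s - 45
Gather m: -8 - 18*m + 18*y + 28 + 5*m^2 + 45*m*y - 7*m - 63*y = 5*m^2 + m*(45*y - 25) - 45*y + 20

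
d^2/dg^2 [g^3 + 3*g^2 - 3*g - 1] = 6*g + 6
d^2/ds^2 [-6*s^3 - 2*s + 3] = -36*s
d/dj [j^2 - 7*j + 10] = 2*j - 7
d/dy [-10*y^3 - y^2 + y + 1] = -30*y^2 - 2*y + 1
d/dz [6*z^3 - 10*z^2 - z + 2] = 18*z^2 - 20*z - 1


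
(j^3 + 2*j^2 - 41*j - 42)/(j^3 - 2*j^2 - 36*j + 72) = (j^2 + 8*j + 7)/(j^2 + 4*j - 12)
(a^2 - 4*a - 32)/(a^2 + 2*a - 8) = (a - 8)/(a - 2)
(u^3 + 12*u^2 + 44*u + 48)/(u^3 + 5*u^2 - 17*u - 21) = (u^3 + 12*u^2 + 44*u + 48)/(u^3 + 5*u^2 - 17*u - 21)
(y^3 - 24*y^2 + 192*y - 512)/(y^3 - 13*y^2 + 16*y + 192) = (y - 8)/(y + 3)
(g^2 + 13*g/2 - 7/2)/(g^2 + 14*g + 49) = (g - 1/2)/(g + 7)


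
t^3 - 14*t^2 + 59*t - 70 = (t - 7)*(t - 5)*(t - 2)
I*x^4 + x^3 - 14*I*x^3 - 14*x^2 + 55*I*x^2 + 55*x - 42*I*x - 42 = (x - 7)*(x - 6)*(x - I)*(I*x - I)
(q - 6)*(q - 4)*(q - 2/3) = q^3 - 32*q^2/3 + 92*q/3 - 16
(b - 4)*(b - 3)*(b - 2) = b^3 - 9*b^2 + 26*b - 24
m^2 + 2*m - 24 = (m - 4)*(m + 6)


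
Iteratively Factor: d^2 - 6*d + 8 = (d - 4)*(d - 2)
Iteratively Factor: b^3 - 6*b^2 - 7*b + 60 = (b - 5)*(b^2 - b - 12) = (b - 5)*(b + 3)*(b - 4)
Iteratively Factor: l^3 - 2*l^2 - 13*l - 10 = (l + 2)*(l^2 - 4*l - 5) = (l - 5)*(l + 2)*(l + 1)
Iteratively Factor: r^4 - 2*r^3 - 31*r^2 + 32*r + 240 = (r - 4)*(r^3 + 2*r^2 - 23*r - 60) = (r - 4)*(r + 4)*(r^2 - 2*r - 15) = (r - 5)*(r - 4)*(r + 4)*(r + 3)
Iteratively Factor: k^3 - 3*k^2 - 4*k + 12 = (k - 3)*(k^2 - 4) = (k - 3)*(k + 2)*(k - 2)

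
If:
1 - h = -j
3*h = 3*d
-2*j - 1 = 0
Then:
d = 1/2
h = 1/2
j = -1/2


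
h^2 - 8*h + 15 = (h - 5)*(h - 3)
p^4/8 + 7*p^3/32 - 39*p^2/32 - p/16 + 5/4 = (p/4 + 1)*(p/2 + 1/2)*(p - 2)*(p - 5/4)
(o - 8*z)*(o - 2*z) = o^2 - 10*o*z + 16*z^2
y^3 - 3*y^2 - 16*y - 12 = (y - 6)*(y + 1)*(y + 2)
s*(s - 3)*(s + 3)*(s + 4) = s^4 + 4*s^3 - 9*s^2 - 36*s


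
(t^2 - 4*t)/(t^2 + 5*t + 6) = t*(t - 4)/(t^2 + 5*t + 6)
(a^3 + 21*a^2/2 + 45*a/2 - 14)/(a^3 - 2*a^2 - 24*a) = (2*a^2 + 13*a - 7)/(2*a*(a - 6))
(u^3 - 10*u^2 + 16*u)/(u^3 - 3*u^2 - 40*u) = (u - 2)/(u + 5)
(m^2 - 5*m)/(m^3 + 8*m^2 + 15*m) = (m - 5)/(m^2 + 8*m + 15)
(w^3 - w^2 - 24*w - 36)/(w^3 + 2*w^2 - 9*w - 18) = (w - 6)/(w - 3)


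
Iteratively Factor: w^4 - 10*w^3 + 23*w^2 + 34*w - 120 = (w - 5)*(w^3 - 5*w^2 - 2*w + 24) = (w - 5)*(w - 4)*(w^2 - w - 6) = (w - 5)*(w - 4)*(w + 2)*(w - 3)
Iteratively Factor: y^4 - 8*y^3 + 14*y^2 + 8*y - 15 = (y + 1)*(y^3 - 9*y^2 + 23*y - 15) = (y - 3)*(y + 1)*(y^2 - 6*y + 5) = (y - 5)*(y - 3)*(y + 1)*(y - 1)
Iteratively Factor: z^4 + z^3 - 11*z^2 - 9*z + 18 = (z + 3)*(z^3 - 2*z^2 - 5*z + 6) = (z - 1)*(z + 3)*(z^2 - z - 6) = (z - 3)*(z - 1)*(z + 3)*(z + 2)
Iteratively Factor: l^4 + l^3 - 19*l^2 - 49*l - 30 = (l + 3)*(l^3 - 2*l^2 - 13*l - 10) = (l + 2)*(l + 3)*(l^2 - 4*l - 5) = (l - 5)*(l + 2)*(l + 3)*(l + 1)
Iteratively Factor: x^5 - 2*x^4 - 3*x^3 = (x)*(x^4 - 2*x^3 - 3*x^2) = x^2*(x^3 - 2*x^2 - 3*x) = x^2*(x + 1)*(x^2 - 3*x) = x^2*(x - 3)*(x + 1)*(x)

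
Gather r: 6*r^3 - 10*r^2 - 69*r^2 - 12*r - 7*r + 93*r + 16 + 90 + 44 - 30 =6*r^3 - 79*r^2 + 74*r + 120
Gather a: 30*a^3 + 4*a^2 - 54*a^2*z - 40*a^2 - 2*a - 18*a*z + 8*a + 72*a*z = 30*a^3 + a^2*(-54*z - 36) + a*(54*z + 6)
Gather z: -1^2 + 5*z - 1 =5*z - 2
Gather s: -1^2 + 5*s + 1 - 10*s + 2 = 2 - 5*s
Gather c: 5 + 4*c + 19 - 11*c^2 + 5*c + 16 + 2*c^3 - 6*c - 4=2*c^3 - 11*c^2 + 3*c + 36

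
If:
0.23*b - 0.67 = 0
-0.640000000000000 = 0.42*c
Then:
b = 2.91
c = -1.52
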